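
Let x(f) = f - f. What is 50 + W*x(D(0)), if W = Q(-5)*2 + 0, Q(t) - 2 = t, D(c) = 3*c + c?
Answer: 50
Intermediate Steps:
D(c) = 4*c
Q(t) = 2 + t
x(f) = 0
W = -6 (W = (2 - 5)*2 + 0 = -3*2 + 0 = -6 + 0 = -6)
50 + W*x(D(0)) = 50 - 6*0 = 50 + 0 = 50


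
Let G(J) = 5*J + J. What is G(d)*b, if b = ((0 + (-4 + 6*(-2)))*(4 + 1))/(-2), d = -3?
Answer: -720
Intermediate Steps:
G(J) = 6*J
b = 40 (b = ((0 + (-4 - 12))*5)*(-½) = ((0 - 16)*5)*(-½) = -16*5*(-½) = -80*(-½) = 40)
G(d)*b = (6*(-3))*40 = -18*40 = -720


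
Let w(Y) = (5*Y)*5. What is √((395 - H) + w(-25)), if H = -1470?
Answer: 2*√310 ≈ 35.214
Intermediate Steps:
w(Y) = 25*Y
√((395 - H) + w(-25)) = √((395 - 1*(-1470)) + 25*(-25)) = √((395 + 1470) - 625) = √(1865 - 625) = √1240 = 2*√310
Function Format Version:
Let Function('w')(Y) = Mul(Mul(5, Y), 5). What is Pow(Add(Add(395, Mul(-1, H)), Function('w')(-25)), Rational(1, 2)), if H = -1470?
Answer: Mul(2, Pow(310, Rational(1, 2))) ≈ 35.214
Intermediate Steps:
Function('w')(Y) = Mul(25, Y)
Pow(Add(Add(395, Mul(-1, H)), Function('w')(-25)), Rational(1, 2)) = Pow(Add(Add(395, Mul(-1, -1470)), Mul(25, -25)), Rational(1, 2)) = Pow(Add(Add(395, 1470), -625), Rational(1, 2)) = Pow(Add(1865, -625), Rational(1, 2)) = Pow(1240, Rational(1, 2)) = Mul(2, Pow(310, Rational(1, 2)))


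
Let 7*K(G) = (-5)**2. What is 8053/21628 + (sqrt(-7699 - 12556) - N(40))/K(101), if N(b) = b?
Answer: -1170903/108140 + 7*I*sqrt(20255)/25 ≈ -10.828 + 39.85*I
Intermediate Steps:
K(G) = 25/7 (K(G) = (1/7)*(-5)**2 = (1/7)*25 = 25/7)
8053/21628 + (sqrt(-7699 - 12556) - N(40))/K(101) = 8053/21628 + (sqrt(-7699 - 12556) - 1*40)/(25/7) = 8053*(1/21628) + (sqrt(-20255) - 40)*(7/25) = 8053/21628 + (I*sqrt(20255) - 40)*(7/25) = 8053/21628 + (-40 + I*sqrt(20255))*(7/25) = 8053/21628 + (-56/5 + 7*I*sqrt(20255)/25) = -1170903/108140 + 7*I*sqrt(20255)/25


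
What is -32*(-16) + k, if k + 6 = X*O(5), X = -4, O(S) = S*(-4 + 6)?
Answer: 466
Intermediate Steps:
O(S) = 2*S (O(S) = S*2 = 2*S)
k = -46 (k = -6 - 8*5 = -6 - 4*10 = -6 - 40 = -46)
-32*(-16) + k = -32*(-16) - 46 = 512 - 46 = 466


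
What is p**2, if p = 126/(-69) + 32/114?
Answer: 4104676/1718721 ≈ 2.3882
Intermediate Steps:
p = -2026/1311 (p = 126*(-1/69) + 32*(1/114) = -42/23 + 16/57 = -2026/1311 ≈ -1.5454)
p**2 = (-2026/1311)**2 = 4104676/1718721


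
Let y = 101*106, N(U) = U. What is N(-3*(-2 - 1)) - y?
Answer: -10697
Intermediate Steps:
y = 10706
N(-3*(-2 - 1)) - y = -3*(-2 - 1) - 1*10706 = -3*(-3) - 10706 = 9 - 10706 = -10697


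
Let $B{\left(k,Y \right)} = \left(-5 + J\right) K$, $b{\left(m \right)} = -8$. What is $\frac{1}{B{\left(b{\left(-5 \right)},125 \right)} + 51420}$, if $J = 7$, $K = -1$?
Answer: $\frac{1}{51418} \approx 1.9448 \cdot 10^{-5}$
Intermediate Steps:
$B{\left(k,Y \right)} = -2$ ($B{\left(k,Y \right)} = \left(-5 + 7\right) \left(-1\right) = 2 \left(-1\right) = -2$)
$\frac{1}{B{\left(b{\left(-5 \right)},125 \right)} + 51420} = \frac{1}{-2 + 51420} = \frac{1}{51418}$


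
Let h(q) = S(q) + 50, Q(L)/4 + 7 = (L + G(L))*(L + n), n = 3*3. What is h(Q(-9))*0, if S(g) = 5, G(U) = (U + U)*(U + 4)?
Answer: 0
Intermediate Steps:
G(U) = 2*U*(4 + U) (G(U) = (2*U)*(4 + U) = 2*U*(4 + U))
n = 9
Q(L) = -28 + 4*(9 + L)*(L + 2*L*(4 + L)) (Q(L) = -28 + 4*((L + 2*L*(4 + L))*(L + 9)) = -28 + 4*((L + 2*L*(4 + L))*(9 + L)) = -28 + 4*((9 + L)*(L + 2*L*(4 + L))) = -28 + 4*(9 + L)*(L + 2*L*(4 + L)))
h(q) = 55 (h(q) = 5 + 50 = 55)
h(Q(-9))*0 = 55*0 = 0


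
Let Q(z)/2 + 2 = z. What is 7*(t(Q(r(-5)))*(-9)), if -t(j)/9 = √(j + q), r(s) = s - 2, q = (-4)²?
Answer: 567*I*√2 ≈ 801.86*I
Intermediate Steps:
q = 16
r(s) = -2 + s
Q(z) = -4 + 2*z
t(j) = -9*√(16 + j) (t(j) = -9*√(j + 16) = -9*√(16 + j))
7*(t(Q(r(-5)))*(-9)) = 7*(-9*√(16 + (-4 + 2*(-2 - 5)))*(-9)) = 7*(-9*√(16 + (-4 + 2*(-7)))*(-9)) = 7*(-9*√(16 + (-4 - 14))*(-9)) = 7*(-9*√(16 - 18)*(-9)) = 7*(-9*I*√2*(-9)) = 7*(81*I*√2) = 567*I*√2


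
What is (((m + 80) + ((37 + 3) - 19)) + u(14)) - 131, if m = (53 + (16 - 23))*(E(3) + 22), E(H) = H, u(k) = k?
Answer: 1134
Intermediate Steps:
m = 1150 (m = (53 + (16 - 23))*(3 + 22) = (53 - 7)*25 = 46*25 = 1150)
(((m + 80) + ((37 + 3) - 19)) + u(14)) - 131 = (((1150 + 80) + ((37 + 3) - 19)) + 14) - 131 = ((1230 + (40 - 19)) + 14) - 131 = ((1230 + 21) + 14) - 131 = (1251 + 14) - 131 = 1265 - 131 = 1134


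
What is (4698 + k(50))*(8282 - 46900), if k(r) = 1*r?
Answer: -183358264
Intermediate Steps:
k(r) = r
(4698 + k(50))*(8282 - 46900) = (4698 + 50)*(8282 - 46900) = 4748*(-38618) = -183358264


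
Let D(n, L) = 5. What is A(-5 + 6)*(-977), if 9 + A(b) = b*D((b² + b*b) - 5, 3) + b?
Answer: 2931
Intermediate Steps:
A(b) = -9 + 6*b (A(b) = -9 + (b*5 + b) = -9 + (5*b + b) = -9 + 6*b)
A(-5 + 6)*(-977) = (-9 + 6*(-5 + 6))*(-977) = (-9 + 6*1)*(-977) = (-9 + 6)*(-977) = -3*(-977) = 2931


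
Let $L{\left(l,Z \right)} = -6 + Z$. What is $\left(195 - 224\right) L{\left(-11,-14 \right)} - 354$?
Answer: $226$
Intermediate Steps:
$\left(195 - 224\right) L{\left(-11,-14 \right)} - 354 = \left(195 - 224\right) \left(-6 - 14\right) - 354 = \left(195 - 224\right) \left(-20\right) - 354 = \left(-29\right) \left(-20\right) - 354 = 580 - 354 = 226$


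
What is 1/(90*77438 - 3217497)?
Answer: 1/3751923 ≈ 2.6653e-7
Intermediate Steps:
1/(90*77438 - 3217497) = 1/(6969420 - 3217497) = 1/3751923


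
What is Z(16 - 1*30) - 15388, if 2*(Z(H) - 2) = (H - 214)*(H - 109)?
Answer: -1364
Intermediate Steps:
Z(H) = 2 + (-214 + H)*(-109 + H)/2 (Z(H) = 2 + ((H - 214)*(H - 109))/2 = 2 + ((-214 + H)*(-109 + H))/2 = 2 + (-214 + H)*(-109 + H)/2)
Z(16 - 1*30) - 15388 = (11665 + (16 - 1*30)²/2 - 323*(16 - 1*30)/2) - 15388 = (11665 + (16 - 30)²/2 - 323*(16 - 30)/2) - 15388 = (11665 + (½)*(-14)² - 323/2*(-14)) - 15388 = (11665 + (½)*196 + 2261) - 15388 = (11665 + 98 + 2261) - 15388 = 14024 - 15388 = -1364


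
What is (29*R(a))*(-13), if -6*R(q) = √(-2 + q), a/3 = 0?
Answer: 377*I*√2/6 ≈ 88.86*I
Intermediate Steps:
a = 0 (a = 3*0 = 0)
R(q) = -√(-2 + q)/6
(29*R(a))*(-13) = (29*(-√(-2 + 0)/6))*(-13) = (29*(-I*√2/6))*(-13) = -29*I*√2/6*(-13) = 377*I*√2/6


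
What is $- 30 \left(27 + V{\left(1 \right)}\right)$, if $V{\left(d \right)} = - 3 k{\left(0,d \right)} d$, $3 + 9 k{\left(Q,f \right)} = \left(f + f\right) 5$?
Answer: $-740$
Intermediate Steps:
$k{\left(Q,f \right)} = - \frac{1}{3} + \frac{10 f}{9}$ ($k{\left(Q,f \right)} = - \frac{1}{3} + \frac{\left(f + f\right) 5}{9} = - \frac{1}{3} + \frac{2 f 5}{9} = - \frac{1}{3} + \frac{10 f}{9}$)
$V{\left(d \right)} = d \left(1 - \frac{10 d}{3}\right)$ ($V{\left(d \right)} = - 3 \left(- \frac{1}{3} + \frac{10 d}{9}\right) d = \left(1 - \frac{10 d}{3}\right) d = d \left(1 - \frac{10 d}{3}\right)$)
$- 30 \left(27 + V{\left(1 \right)}\right) = - 30 \left(27 + \frac{1}{3} \cdot 1 \left(3 - 10\right)\right) = - 30 \left(27 + \frac{1}{3} \cdot 1 \left(-7\right)\right) = - 30 \left(27 - \frac{7}{3}\right) = \left(-30\right) \frac{74}{3} = -740$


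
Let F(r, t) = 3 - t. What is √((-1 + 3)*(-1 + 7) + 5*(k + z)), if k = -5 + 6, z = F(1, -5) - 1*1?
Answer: 2*√13 ≈ 7.2111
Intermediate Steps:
z = 7 (z = (3 - 1*(-5)) - 1*1 = (3 + 5) - 1 = 8 - 1 = 7)
k = 1
√((-1 + 3)*(-1 + 7) + 5*(k + z)) = √((-1 + 3)*(-1 + 7) + 5*(1 + 7)) = √(2*6 + 5*8) = √(12 + 40) = √52 = 2*√13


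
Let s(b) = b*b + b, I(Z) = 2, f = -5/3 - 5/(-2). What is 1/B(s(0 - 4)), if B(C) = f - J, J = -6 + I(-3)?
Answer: 6/29 ≈ 0.20690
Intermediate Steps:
f = 5/6 (f = -5*1/3 - 5*(-1/2) = -5/3 + 5/2 = 5/6 ≈ 0.83333)
J = -4 (J = -6 + 2 = -4)
s(b) = b + b**2 (s(b) = b**2 + b = b + b**2)
B(C) = 29/6 (B(C) = 5/6 - 1*(-4) = 5/6 + 4 = 29/6)
1/B(s(0 - 4)) = 1/(29/6) = 6/29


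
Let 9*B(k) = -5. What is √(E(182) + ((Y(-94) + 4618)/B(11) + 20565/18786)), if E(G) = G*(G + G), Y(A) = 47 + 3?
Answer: √56708046144410/31310 ≈ 240.51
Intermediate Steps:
Y(A) = 50
B(k) = -5/9 (B(k) = (⅑)*(-5) = -5/9)
E(G) = 2*G² (E(G) = G*(2*G) = 2*G²)
√(E(182) + ((Y(-94) + 4618)/B(11) + 20565/18786)) = √(2*182² + ((50 + 4618)/(-5/9) + 20565/18786)) = √(2*33124 + (4668*(-9/5) + 20565*(1/18786))) = √(66248 + (-42012/5 + 6855/6262)) = √(66248 - 263044869/31310) = √(1811180011/31310) = √56708046144410/31310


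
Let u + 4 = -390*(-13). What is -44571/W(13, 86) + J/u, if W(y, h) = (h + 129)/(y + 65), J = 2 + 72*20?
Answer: -8805915739/544595 ≈ -16170.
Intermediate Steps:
J = 1442 (J = 2 + 1440 = 1442)
W(y, h) = (129 + h)/(65 + y)
u = 5066 (u = -4 - 390*(-13) = -4 + 5070 = 5066)
-44571/W(13, 86) + J/u = -44571*(65 + 13)/(129 + 86) + 1442/5066 = -44571/(215/78) + 1442*(1/5066) = -44571/((1/78)*215) + 721/2533 = -44571/215/78 + 721/2533 = -44571*78/215 + 721/2533 = -3476538/215 + 721/2533 = -8805915739/544595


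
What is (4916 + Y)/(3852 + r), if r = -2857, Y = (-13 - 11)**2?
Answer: 5492/995 ≈ 5.5196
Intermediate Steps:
Y = 576 (Y = (-24)**2 = 576)
(4916 + Y)/(3852 + r) = (4916 + 576)/(3852 - 2857) = 5492/995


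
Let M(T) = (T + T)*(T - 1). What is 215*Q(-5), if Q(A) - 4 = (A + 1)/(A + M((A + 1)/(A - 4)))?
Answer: 90472/89 ≈ 1016.5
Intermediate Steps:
M(T) = 2*T*(-1 + T) (M(T) = (2*T)*(-1 + T) = 2*T*(-1 + T))
Q(A) = 4 + (1 + A)/(A + 2*(1 + A)*(-1 + (1 + A)/(-4 + A))/(-4 + A)) (Q(A) = 4 + (A + 1)/(A + 2*((A + 1)/(A - 4))*(-1 + (A + 1)/(A - 4))) = 4 + (1 + A)/(A + 2*((1 + A)/(-4 + A))*(-1 + (1 + A)/(-4 + A))) = 4 + (1 + A)/(A + 2*(1 + A)*(-1 + (1 + A)/(-4 + A))/(-4 + A)))
215*Q(-5) = 215*((40 + 40*(-5) + (-4 - 5)²*(1 + 5*(-5)))/(10 + 10*(-5) - 5*(-4 - 5)²)) = 215*((40 - 200 + (-9)²*(1 - 25))/(10 - 50 - 5*(-9)²)) = 215*((40 - 200 + 81*(-24))/(10 - 50 - 5*81)) = 215*((40 - 200 - 1944)/(10 - 50 - 405)) = 215*(-2104/(-445)) = 215*(-1/445*(-2104)) = 215*(2104/445) = 90472/89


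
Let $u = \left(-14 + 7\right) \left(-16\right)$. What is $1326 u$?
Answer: $148512$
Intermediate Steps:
$u = 112$ ($u = \left(-7\right) \left(-16\right) = 112$)
$1326 u = 1326 \cdot 112 = 148512$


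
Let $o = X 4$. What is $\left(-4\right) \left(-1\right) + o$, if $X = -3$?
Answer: $-8$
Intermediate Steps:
$o = -12$ ($o = \left(-3\right) 4 = -12$)
$\left(-4\right) \left(-1\right) + o = \left(-4\right) \left(-1\right) - 12 = 4 - 12 = -8$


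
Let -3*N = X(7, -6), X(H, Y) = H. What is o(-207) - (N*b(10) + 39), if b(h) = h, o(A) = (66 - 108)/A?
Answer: -1067/69 ≈ -15.464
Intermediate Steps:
o(A) = -42/A
N = -7/3 (N = -⅓*7 = -7/3 ≈ -2.3333)
o(-207) - (N*b(10) + 39) = -42/(-207) - (-7/3*10 + 39) = -42*(-1/207) - (-70/3 + 39) = 14/69 - 1*47/3 = 14/69 - 47/3 = -1067/69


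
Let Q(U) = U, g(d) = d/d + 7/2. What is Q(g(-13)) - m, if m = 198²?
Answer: -78399/2 ≈ -39200.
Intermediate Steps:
m = 39204
g(d) = 9/2 (g(d) = 1 + 7*(½) = 1 + 7/2 = 9/2)
Q(g(-13)) - m = 9/2 - 1*39204 = 9/2 - 39204 = -78399/2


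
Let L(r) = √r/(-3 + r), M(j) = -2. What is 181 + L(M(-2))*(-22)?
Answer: 181 + 22*I*√2/5 ≈ 181.0 + 6.2225*I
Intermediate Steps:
L(r) = √r/(-3 + r)
181 + L(M(-2))*(-22) = 181 + (√(-2)/(-3 - 2))*(-22) = 181 + ((I*√2)/(-5))*(-22) = 181 + ((I*√2)*(-⅕))*(-22) = 181 - I*√2/5*(-22) = 181 + 22*I*√2/5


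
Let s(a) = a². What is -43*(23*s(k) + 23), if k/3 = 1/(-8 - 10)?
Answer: -36593/36 ≈ -1016.5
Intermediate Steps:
k = -⅙ (k = 3/(-8 - 10) = 3/(-18) = 3*(-1/18) = -⅙ ≈ -0.16667)
-43*(23*s(k) + 23) = -43*(23*(-⅙)² + 23) = -43*(23*(1/36) + 23) = -43*(23/36 + 23) = -43*851/36 = -36593/36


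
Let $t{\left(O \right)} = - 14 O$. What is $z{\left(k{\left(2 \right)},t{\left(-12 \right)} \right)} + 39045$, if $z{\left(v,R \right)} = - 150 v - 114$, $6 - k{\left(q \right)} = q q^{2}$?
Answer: $39231$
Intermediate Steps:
$k{\left(q \right)} = 6 - q^{3}$ ($k{\left(q \right)} = 6 - q q^{2} = 6 - q^{3}$)
$z{\left(v,R \right)} = -114 - 150 v$
$z{\left(k{\left(2 \right)},t{\left(-12 \right)} \right)} + 39045 = \left(-114 - 150 \left(6 - 2^{3}\right)\right) + 39045 = \left(-114 - 150 \left(6 - 8\right)\right) + 39045 = \left(-114 - -300\right) + 39045 = \left(-114 + 300\right) + 39045 = 186 + 39045 = 39231$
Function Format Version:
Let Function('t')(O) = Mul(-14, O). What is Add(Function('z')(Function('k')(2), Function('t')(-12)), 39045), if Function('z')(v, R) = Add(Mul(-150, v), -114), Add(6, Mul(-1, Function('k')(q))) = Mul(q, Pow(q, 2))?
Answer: 39231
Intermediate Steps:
Function('k')(q) = Add(6, Mul(-1, Pow(q, 3))) (Function('k')(q) = Add(6, Mul(-1, Mul(q, Pow(q, 2)))) = Add(6, Mul(-1, Pow(q, 3))))
Function('z')(v, R) = Add(-114, Mul(-150, v))
Add(Function('z')(Function('k')(2), Function('t')(-12)), 39045) = Add(Add(-114, Mul(-150, Add(6, Mul(-1, Pow(2, 3))))), 39045) = Add(Add(-114, Mul(-150, Add(6, Mul(-1, 8)))), 39045) = Add(Add(-114, Mul(-150, Add(6, -8))), 39045) = Add(Add(-114, Mul(-150, -2)), 39045) = Add(Add(-114, 300), 39045) = Add(186, 39045) = 39231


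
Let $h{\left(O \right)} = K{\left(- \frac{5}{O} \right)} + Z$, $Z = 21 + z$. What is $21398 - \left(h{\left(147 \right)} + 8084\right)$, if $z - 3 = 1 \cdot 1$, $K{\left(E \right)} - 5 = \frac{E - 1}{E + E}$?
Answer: $\frac{66344}{5} \approx 13269.0$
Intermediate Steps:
$K{\left(E \right)} = 5 + \frac{-1 + E}{2 E}$ ($K{\left(E \right)} = 5 + \frac{E - 1}{E + E} = 5 + \frac{-1 + E}{2 E}$)
$z = 4$ ($z = 3 + 1 \cdot 1 = 3 + 1 = 4$)
$Z = 25$ ($Z = 21 + 4 = 25$)
$h{\left(O \right)} = 25 - \frac{O \left(-1 - \frac{55}{O}\right)}{10}$ ($h{\left(O \right)} = \frac{-1 + 11 \left(- \frac{5}{O}\right)}{2 \left(- \frac{5}{O}\right)} + 25 = \frac{- \frac{O}{5} \left(-1 - \frac{55}{O}\right)}{2} + 25 = - \frac{O \left(-1 - \frac{55}{O}\right)}{10} + 25 = 25 - \frac{O \left(-1 - \frac{55}{O}\right)}{10}$)
$21398 - \left(h{\left(147 \right)} + 8084\right) = 21398 - \left(\left(\frac{61}{2} + \frac{1}{10} \cdot 147\right) + 8084\right) = 21398 - \left(\left(\frac{61}{2} + \frac{147}{10}\right) + 8084\right) = 21398 - \left(\frac{226}{5} + 8084\right) = 21398 - \frac{40646}{5} = \frac{66344}{5}$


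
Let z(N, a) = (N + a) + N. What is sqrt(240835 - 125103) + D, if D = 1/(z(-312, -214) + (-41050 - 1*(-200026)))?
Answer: 1/158138 + 2*sqrt(28933) ≈ 340.19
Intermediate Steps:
z(N, a) = a + 2*N
D = 1/158138 (D = 1/((-214 + 2*(-312)) + (-41050 - 1*(-200026))) = 1/((-214 - 624) + (-41050 + 200026)) = 1/(-838 + 158976) = 1/158138 ≈ 6.3236e-6)
sqrt(240835 - 125103) + D = sqrt(240835 - 125103) + 1/158138 = sqrt(115732) + 1/158138 = 2*sqrt(28933) + 1/158138 = 1/158138 + 2*sqrt(28933)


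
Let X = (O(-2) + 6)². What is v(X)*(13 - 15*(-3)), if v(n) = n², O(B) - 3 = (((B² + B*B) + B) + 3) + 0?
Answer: 6088608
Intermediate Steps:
O(B) = 6 + B + 2*B² (O(B) = 3 + ((((B² + B*B) + B) + 3) + 0) = 3 + ((((B² + B²) + B) + 3) + 0) = 3 + (((2*B² + B) + 3) + 0) = 3 + (((B + 2*B²) + 3) + 0) = 3 + ((3 + B + 2*B²) + 0) = 3 + (3 + B + 2*B²) = 6 + B + 2*B²)
X = 324 (X = ((6 - 2 + 2*(-2)²) + 6)² = ((6 - 2 + 2*4) + 6)² = ((6 - 2 + 8) + 6)² = (12 + 6)² = 18² = 324)
v(X)*(13 - 15*(-3)) = 324²*(13 - 15*(-3)) = 104976*(13 + 45) = 104976*58 = 6088608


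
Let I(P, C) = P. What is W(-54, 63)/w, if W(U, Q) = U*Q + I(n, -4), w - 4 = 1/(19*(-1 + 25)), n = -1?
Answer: -1551768/1825 ≈ -850.28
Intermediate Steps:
w = 1825/456 (w = 4 + 1/(19*(-1 + 25)) = 4 + 1/(19*24) = 4 + 1/456 = 1825/456 ≈ 4.0022)
W(U, Q) = -1 + Q*U (W(U, Q) = U*Q - 1 = Q*U - 1 = -1 + Q*U)
W(-54, 63)/w = (-1 + 63*(-54))/(1825/456) = (-1 - 3402)*(456/1825) = -3403*456/1825 = -1551768/1825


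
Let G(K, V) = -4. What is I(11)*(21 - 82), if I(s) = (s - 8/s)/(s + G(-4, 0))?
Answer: -6893/77 ≈ -89.520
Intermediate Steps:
I(s) = (s - 8/s)/(-4 + s) (I(s) = (s - 8/s)/(s - 4) = (s - 8/s)/(-4 + s))
I(11)*(21 - 82) = ((-8 + 11²)/(11*(-4 + 11)))*(21 - 82) = ((1/11)*(-8 + 121)/7)*(-61) = ((1/11)*(⅐)*113)*(-61) = (113/77)*(-61) = -6893/77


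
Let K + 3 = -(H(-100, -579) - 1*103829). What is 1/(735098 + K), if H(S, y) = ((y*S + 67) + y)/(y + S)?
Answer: 679/569686784 ≈ 1.1919e-6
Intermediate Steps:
H(S, y) = (67 + y + S*y)/(S + y) (H(S, y) = ((S*y + 67) + y)/(S + y) = ((67 + S*y) + y)/(S + y) = (67 + y + S*y)/(S + y))
K = 70555242/679 (K = -3 - ((67 - 579 - 100*(-579))/(-100 - 579) - 1*103829) = -3 - ((67 - 579 + 57900)/(-679) - 103829) = -3 - (-1/679*57388 - 103829) = -3 - (-57388/679 - 103829) = -3 - 1*(-70557279/679) = -3 + 70557279/679 = 70555242/679 ≈ 1.0391e+5)
1/(735098 + K) = 1/(735098 + 70555242/679) = 1/(569686784/679) = 679/569686784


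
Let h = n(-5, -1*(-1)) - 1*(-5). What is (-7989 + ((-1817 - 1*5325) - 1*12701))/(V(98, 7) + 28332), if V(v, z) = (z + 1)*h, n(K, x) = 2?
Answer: -6958/7097 ≈ -0.98041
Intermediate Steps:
h = 7 (h = 2 - 1*(-5) = 2 + 5 = 7)
V(v, z) = 7 + 7*z (V(v, z) = (z + 1)*7 = (1 + z)*7 = 7 + 7*z)
(-7989 + ((-1817 - 1*5325) - 1*12701))/(V(98, 7) + 28332) = (-7989 + ((-1817 - 1*5325) - 1*12701))/((7 + 7*7) + 28332) = (-7989 + ((-1817 - 5325) - 12701))/((7 + 49) + 28332) = (-7989 + (-7142 - 12701))/(56 + 28332) = (-7989 - 19843)/28388 = -27832*1/28388 = -6958/7097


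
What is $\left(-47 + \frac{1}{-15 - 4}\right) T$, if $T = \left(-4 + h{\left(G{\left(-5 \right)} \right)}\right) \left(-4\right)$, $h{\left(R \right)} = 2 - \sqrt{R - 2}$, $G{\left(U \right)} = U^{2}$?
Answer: $- \frac{7152}{19} - \frac{3576 \sqrt{23}}{19} \approx -1279.0$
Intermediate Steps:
$h{\left(R \right)} = 2 - \sqrt{-2 + R}$
$T = 8 + 4 \sqrt{23}$ ($T = \left(-4 + \left(2 - \sqrt{-2 + \left(-5\right)^{2}}\right)\right) \left(-4\right) = \left(-4 + \left(2 - \sqrt{-2 + 25}\right)\right) \left(-4\right) = \left(-4 + \left(2 - \sqrt{23}\right)\right) \left(-4\right) = \left(-2 - \sqrt{23}\right) \left(-4\right) = 8 + 4 \sqrt{23} \approx 27.183$)
$\left(-47 + \frac{1}{-15 - 4}\right) T = \left(-47 + \frac{1}{-15 - 4}\right) \left(8 + 4 \sqrt{23}\right) = \left(-47 + \frac{1}{-19}\right) \left(8 + 4 \sqrt{23}\right) = \left(-47 - \frac{1}{19}\right) \left(8 + 4 \sqrt{23}\right) = - \frac{894 \left(8 + 4 \sqrt{23}\right)}{19} = - \frac{7152}{19} - \frac{3576 \sqrt{23}}{19}$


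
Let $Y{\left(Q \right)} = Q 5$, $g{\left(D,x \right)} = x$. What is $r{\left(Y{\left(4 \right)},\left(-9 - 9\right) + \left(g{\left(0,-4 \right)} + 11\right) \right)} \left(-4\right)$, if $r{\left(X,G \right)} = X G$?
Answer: $880$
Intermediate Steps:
$Y{\left(Q \right)} = 5 Q$
$r{\left(X,G \right)} = G X$
$r{\left(Y{\left(4 \right)},\left(-9 - 9\right) + \left(g{\left(0,-4 \right)} + 11\right) \right)} \left(-4\right) = \left(\left(-9 - 9\right) + \left(-4 + 11\right)\right) 5 \cdot 4 \left(-4\right) = \left(-18 + 7\right) 20 \left(-4\right) = \left(-11\right) 20 \left(-4\right) = \left(-220\right) \left(-4\right) = 880$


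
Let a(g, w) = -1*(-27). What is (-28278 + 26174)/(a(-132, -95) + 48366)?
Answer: -2104/48393 ≈ -0.043477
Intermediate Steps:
a(g, w) = 27
(-28278 + 26174)/(a(-132, -95) + 48366) = (-28278 + 26174)/(27 + 48366) = -2104/48393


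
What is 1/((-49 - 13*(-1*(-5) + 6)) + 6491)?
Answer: 1/6299 ≈ 0.00015876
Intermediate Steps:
1/((-49 - 13*(-1*(-5) + 6)) + 6491) = 1/((-49 - 13*(5 + 6)) + 6491) = 1/((-49 - 13*11) + 6491) = 1/((-49 - 143) + 6491) = 1/(-192 + 6491) = 1/6299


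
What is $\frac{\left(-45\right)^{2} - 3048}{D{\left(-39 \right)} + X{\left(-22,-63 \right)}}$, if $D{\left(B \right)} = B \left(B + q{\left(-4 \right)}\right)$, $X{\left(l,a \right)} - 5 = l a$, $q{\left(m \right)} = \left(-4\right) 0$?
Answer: $- \frac{1023}{2912} \approx -0.35131$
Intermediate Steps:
$q{\left(m \right)} = 0$
$X{\left(l,a \right)} = 5 + a l$ ($X{\left(l,a \right)} = 5 + l a = 5 + a l$)
$D{\left(B \right)} = B^{2}$ ($D{\left(B \right)} = B \left(B + 0\right) = B B = B^{2}$)
$\frac{\left(-45\right)^{2} - 3048}{D{\left(-39 \right)} + X{\left(-22,-63 \right)}} = \frac{\left(-45\right)^{2} - 3048}{\left(-39\right)^{2} + \left(5 - -1386\right)} = \frac{2025 - 3048}{1521 + \left(5 + 1386\right)} = - \frac{1023}{1521 + 1391} = - \frac{1023}{2912}$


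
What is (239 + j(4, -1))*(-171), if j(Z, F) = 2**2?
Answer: -41553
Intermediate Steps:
j(Z, F) = 4
(239 + j(4, -1))*(-171) = (239 + 4)*(-171) = 243*(-171) = -41553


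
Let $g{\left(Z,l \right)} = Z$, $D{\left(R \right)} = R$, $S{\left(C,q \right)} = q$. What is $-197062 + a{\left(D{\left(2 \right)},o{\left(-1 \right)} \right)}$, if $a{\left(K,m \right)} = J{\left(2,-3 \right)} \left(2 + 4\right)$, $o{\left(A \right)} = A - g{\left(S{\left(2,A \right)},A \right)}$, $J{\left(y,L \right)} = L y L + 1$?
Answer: $-196948$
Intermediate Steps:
$J{\left(y,L \right)} = 1 + y L^{2}$ ($J{\left(y,L \right)} = y L^{2} + 1 = 1 + y L^{2}$)
$o{\left(A \right)} = 0$ ($o{\left(A \right)} = A - A = 0$)
$a{\left(K,m \right)} = 114$ ($a{\left(K,m \right)} = \left(1 + 2 \left(-3\right)^{2}\right) \left(2 + 4\right) = \left(1 + 2 \cdot 9\right) 6 = \left(1 + 18\right) 6 = 19 \cdot 6 = 114$)
$-197062 + a{\left(D{\left(2 \right)},o{\left(-1 \right)} \right)} = -197062 + 114 = -196948$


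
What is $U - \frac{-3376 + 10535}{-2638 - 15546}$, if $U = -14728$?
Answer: $- \frac{267806793}{18184} \approx -14728.0$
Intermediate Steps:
$U - \frac{-3376 + 10535}{-2638 - 15546} = -14728 - \frac{-3376 + 10535}{-2638 - 15546} = -14728 - \frac{7159}{-18184} = -14728 - 7159 \left(- \frac{1}{18184}\right) = -14728 - - \frac{7159}{18184} = -14728 + \frac{7159}{18184} = - \frac{267806793}{18184}$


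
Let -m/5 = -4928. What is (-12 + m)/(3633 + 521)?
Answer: 12314/2077 ≈ 5.9287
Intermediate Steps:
m = 24640 (m = -5*(-4928) = 24640)
(-12 + m)/(3633 + 521) = (-12 + 24640)/(3633 + 521) = 24628/4154 = 24628*(1/4154) = 12314/2077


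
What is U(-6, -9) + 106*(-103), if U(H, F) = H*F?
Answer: -10864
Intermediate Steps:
U(H, F) = F*H
U(-6, -9) + 106*(-103) = -9*(-6) + 106*(-103) = 54 - 10918 = -10864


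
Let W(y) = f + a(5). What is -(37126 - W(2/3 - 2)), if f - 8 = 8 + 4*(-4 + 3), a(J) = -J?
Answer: -37119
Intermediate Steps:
f = 12 (f = 8 + (8 + 4*(-4 + 3)) = 8 + (8 + 4*(-1)) = 8 + (8 - 4) = 8 + 4 = 12)
W(y) = 7 (W(y) = 12 - 1*5 = 12 - 5 = 7)
-(37126 - W(2/3 - 2)) = -(37126 - 1*7) = -(37126 - 7) = -1*37119 = -37119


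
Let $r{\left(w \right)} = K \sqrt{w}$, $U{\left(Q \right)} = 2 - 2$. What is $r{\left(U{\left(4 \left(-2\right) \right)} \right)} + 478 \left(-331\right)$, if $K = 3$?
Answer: $-158218$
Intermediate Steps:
$U{\left(Q \right)} = 0$
$r{\left(w \right)} = 3 \sqrt{w}$
$r{\left(U{\left(4 \left(-2\right) \right)} \right)} + 478 \left(-331\right) = 3 \sqrt{0} + 478 \left(-331\right) = 3 \cdot 0 - 158218 = 0 - 158218 = -158218$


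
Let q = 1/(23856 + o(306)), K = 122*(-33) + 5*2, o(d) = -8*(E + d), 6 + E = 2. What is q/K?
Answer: -1/86103040 ≈ -1.1614e-8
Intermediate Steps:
E = -4 (E = -6 + 2 = -4)
o(d) = 32 - 8*d (o(d) = -8*(-4 + d) = 32 - 8*d)
K = -4016 (K = -4026 + 10 = -4016)
q = 1/21440 (q = 1/(23856 + (32 - 8*306)) = 1/(23856 + (32 - 2448)) = 1/(23856 - 2416) = 1/21440 ≈ 4.6642e-5)
q/K = (1/21440)/(-4016) = (1/21440)*(-1/4016) = -1/86103040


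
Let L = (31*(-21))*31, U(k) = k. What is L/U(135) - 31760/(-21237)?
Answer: -47144033/318555 ≈ -147.99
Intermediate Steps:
L = -20181 (L = -651*31 = -20181)
L/U(135) - 31760/(-21237) = -20181/135 - 31760/(-21237) = -20181*1/135 - 31760*(-1/21237) = -6727/45 + 31760/21237 = -47144033/318555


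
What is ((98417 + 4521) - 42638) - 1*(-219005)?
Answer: 279305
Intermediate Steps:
((98417 + 4521) - 42638) - 1*(-219005) = (102938 - 42638) + 219005 = 60300 + 219005 = 279305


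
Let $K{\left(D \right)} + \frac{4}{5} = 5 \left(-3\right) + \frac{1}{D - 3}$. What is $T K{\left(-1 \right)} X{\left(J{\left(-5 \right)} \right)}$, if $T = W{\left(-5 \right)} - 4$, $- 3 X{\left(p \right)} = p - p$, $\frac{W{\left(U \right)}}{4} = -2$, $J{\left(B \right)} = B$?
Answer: $0$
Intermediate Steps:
$W{\left(U \right)} = -8$ ($W{\left(U \right)} = 4 \left(-2\right) = -8$)
$X{\left(p \right)} = 0$ ($X{\left(p \right)} = - \frac{p - p}{3} = \left(- \frac{1}{3}\right) 0 = 0$)
$T = -12$ ($T = -8 - 4 = -12$)
$K{\left(D \right)} = - \frac{79}{5} + \frac{1}{-3 + D}$ ($K{\left(D \right)} = - \frac{4}{5} + \left(5 \left(-3\right) + \frac{1}{D - 3}\right) = - \frac{4}{5} - \left(15 - \frac{1}{-3 + D}\right) = - \frac{79}{5} + \frac{1}{-3 + D}$)
$T K{\left(-1 \right)} X{\left(J{\left(-5 \right)} \right)} = - 12 \frac{242 - -79}{5 \left(-3 - 1\right)} 0 = - 12 \frac{242 + 79}{5 \left(-4\right)} 0 = - 12 \cdot \frac{1}{5} \left(- \frac{1}{4}\right) 321 \cdot 0 = \left(-12\right) \left(- \frac{321}{20}\right) 0 = \frac{963}{5} \cdot 0 = 0$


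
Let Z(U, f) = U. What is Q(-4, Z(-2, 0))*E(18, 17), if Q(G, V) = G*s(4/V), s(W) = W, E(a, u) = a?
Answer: 144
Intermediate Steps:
Q(G, V) = 4*G/V (Q(G, V) = G*(4/V) = 4*G/V)
Q(-4, Z(-2, 0))*E(18, 17) = (4*(-4)/(-2))*18 = (4*(-4)*(-½))*18 = 8*18 = 144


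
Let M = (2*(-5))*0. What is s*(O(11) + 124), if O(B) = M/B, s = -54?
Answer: -6696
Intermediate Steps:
M = 0 (M = -10*0 = 0)
O(B) = 0 (O(B) = 0/B = 0)
s*(O(11) + 124) = -54*(0 + 124) = -54*124 = -6696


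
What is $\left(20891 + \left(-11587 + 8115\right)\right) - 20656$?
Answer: $-3237$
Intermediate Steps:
$\left(20891 + \left(-11587 + 8115\right)\right) - 20656 = \left(20891 - 3472\right) - 20656 = 17419 - 20656 = -3237$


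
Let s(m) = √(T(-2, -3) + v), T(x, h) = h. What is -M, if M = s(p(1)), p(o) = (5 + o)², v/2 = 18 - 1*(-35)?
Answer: -√103 ≈ -10.149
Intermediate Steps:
v = 106 (v = 2*(18 - 1*(-35)) = 2*(18 + 35) = 2*53 = 106)
s(m) = √103 (s(m) = √(-3 + 106) = √103)
M = √103 ≈ 10.149
-M = -√103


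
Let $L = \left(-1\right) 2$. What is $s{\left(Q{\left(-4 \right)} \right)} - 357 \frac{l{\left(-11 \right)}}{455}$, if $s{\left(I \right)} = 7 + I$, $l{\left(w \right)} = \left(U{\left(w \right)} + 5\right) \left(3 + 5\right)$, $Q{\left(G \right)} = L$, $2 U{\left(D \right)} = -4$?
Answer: $- \frac{899}{65} \approx -13.831$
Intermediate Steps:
$L = -2$
$U{\left(D \right)} = -2$ ($U{\left(D \right)} = \frac{1}{2} \left(-4\right) = -2$)
$Q{\left(G \right)} = -2$
$l{\left(w \right)} = 24$ ($l{\left(w \right)} = \left(-2 + 5\right) \left(3 + 5\right) = 3 \cdot 8 = 24$)
$s{\left(Q{\left(-4 \right)} \right)} - 357 \frac{l{\left(-11 \right)}}{455} = \left(7 - 2\right) - 357 \cdot \frac{24}{455} = 5 - 357 \cdot 24 \cdot \frac{1}{455} = 5 - \frac{1224}{65} = - \frac{899}{65}$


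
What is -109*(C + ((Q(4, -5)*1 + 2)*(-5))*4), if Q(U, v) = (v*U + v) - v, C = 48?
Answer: -44472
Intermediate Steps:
Q(U, v) = U*v (Q(U, v) = (U*v + v) - v = (v + U*v) - v = U*v)
-109*(C + ((Q(4, -5)*1 + 2)*(-5))*4) = -109*(48 + (((4*(-5))*1 + 2)*(-5))*4) = -109*(48 + ((-20*1 + 2)*(-5))*4) = -109*(48 + ((-20 + 2)*(-5))*4) = -109*(48 - 18*(-5)*4) = -109*(48 + 90*4) = -109*(48 + 360) = -109*408 = -44472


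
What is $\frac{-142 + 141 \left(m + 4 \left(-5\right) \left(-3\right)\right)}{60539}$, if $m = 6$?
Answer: $\frac{9164}{60539} \approx 0.15137$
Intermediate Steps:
$\frac{-142 + 141 \left(m + 4 \left(-5\right) \left(-3\right)\right)}{60539} = \frac{-142 + 141 \left(6 + 4 \left(-5\right) \left(-3\right)\right)}{60539} = \left(-142 + 141 \left(6 - -60\right)\right) \frac{1}{60539} = \left(-142 + 141 \left(6 + 60\right)\right) \frac{1}{60539} = \left(-142 + 141 \cdot 66\right) \frac{1}{60539} = \left(-142 + 9306\right) \frac{1}{60539} = 9164 \cdot \frac{1}{60539} = \frac{9164}{60539}$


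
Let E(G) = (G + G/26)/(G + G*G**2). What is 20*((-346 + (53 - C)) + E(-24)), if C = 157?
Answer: -67508730/7501 ≈ -9000.0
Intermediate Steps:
E(G) = 27*G/(26*(G + G**3)) (E(G) = (G + G*(1/26))/(G + G**3) = (G + G/26)/(G + G**3) = (27*G/26)/(G + G**3) = 27*G/(26*(G + G**3)))
20*((-346 + (53 - C)) + E(-24)) = 20*((-346 + (53 - 1*157)) + 27/(26*(1 + (-24)**2))) = 20*((-346 + (53 - 157)) + 27/(26*(1 + 576))) = 20*((-346 - 104) + (27/26)/577) = 20*(-450 + (27/26)*(1/577)) = 20*(-450 + 27/15002) = 20*(-6750873/15002) = -67508730/7501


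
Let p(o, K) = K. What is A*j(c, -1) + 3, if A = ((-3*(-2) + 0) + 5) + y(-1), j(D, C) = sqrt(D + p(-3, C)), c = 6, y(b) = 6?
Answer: 3 + 17*sqrt(5) ≈ 41.013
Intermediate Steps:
j(D, C) = sqrt(C + D) (j(D, C) = sqrt(D + C) = sqrt(C + D))
A = 17 (A = ((-3*(-2) + 0) + 5) + 6 = ((6 + 0) + 5) + 6 = (6 + 5) + 6 = 11 + 6 = 17)
A*j(c, -1) + 3 = 17*sqrt(-1 + 6) + 3 = 17*sqrt(5) + 3 = 3 + 17*sqrt(5)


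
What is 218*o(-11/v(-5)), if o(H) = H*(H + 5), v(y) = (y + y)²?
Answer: -586311/5000 ≈ -117.26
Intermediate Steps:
v(y) = 4*y² (v(y) = (2*y)² = 4*y²)
o(H) = H*(5 + H)
218*o(-11/v(-5)) = 218*((-11/(4*(-5)²))*(5 - 11/(4*(-5)²))) = 218*((-11/(4*25))*(5 - 11/(4*25))) = 218*((-11/100)*(5 - 11/100)) = 218*((-11*1/100)*(5 - 11*1/100)) = 218*(-11*(5 - 11/100)/100) = 218*(-11/100*489/100) = 218*(-5379/10000) = -586311/5000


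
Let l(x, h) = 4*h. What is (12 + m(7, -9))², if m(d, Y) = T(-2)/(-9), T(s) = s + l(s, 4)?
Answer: 8836/81 ≈ 109.09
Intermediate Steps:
T(s) = 16 + s (T(s) = s + 4*4 = s + 16 = 16 + s)
m(d, Y) = -14/9 (m(d, Y) = (16 - 2)/(-9) = 14*(-⅑) = -14/9)
(12 + m(7, -9))² = (12 - 14/9)² = (94/9)² = 8836/81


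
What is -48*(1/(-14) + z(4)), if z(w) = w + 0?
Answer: -1320/7 ≈ -188.57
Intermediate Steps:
z(w) = w
-48*(1/(-14) + z(4)) = -48*(1/(-14) + 4) = -48*(-1/14 + 4) = -48*55/14 = -1320/7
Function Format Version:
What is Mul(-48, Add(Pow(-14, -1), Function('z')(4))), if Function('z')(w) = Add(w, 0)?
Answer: Rational(-1320, 7) ≈ -188.57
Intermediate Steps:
Function('z')(w) = w
Mul(-48, Add(Pow(-14, -1), Function('z')(4))) = Mul(-48, Add(Pow(-14, -1), 4)) = Mul(-48, Add(Rational(-1, 14), 4)) = Mul(-48, Rational(55, 14)) = Rational(-1320, 7)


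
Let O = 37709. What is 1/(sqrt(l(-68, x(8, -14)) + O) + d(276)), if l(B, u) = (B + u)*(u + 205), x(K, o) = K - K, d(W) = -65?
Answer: 65/19544 + 3*sqrt(2641)/19544 ≈ 0.011214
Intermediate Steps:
x(K, o) = 0
l(B, u) = (205 + u)*(B + u) (l(B, u) = (B + u)*(205 + u) = (205 + u)*(B + u))
1/(sqrt(l(-68, x(8, -14)) + O) + d(276)) = 1/(sqrt((0**2 + 205*(-68) + 205*0 - 68*0) + 37709) - 65) = 1/(sqrt((0 - 13940 + 0 + 0) + 37709) - 65) = 1/(sqrt(-13940 + 37709) - 65) = 1/(sqrt(23769) - 65) = 1/(3*sqrt(2641) - 65) = 1/(-65 + 3*sqrt(2641))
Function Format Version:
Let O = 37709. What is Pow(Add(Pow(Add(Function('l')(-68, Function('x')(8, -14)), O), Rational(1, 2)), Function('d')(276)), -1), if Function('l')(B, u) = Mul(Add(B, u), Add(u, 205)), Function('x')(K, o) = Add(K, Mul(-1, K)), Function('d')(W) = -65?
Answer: Add(Rational(65, 19544), Mul(Rational(3, 19544), Pow(2641, Rational(1, 2)))) ≈ 0.011214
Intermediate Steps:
Function('x')(K, o) = 0
Function('l')(B, u) = Mul(Add(205, u), Add(B, u)) (Function('l')(B, u) = Mul(Add(B, u), Add(205, u)) = Mul(Add(205, u), Add(B, u)))
Pow(Add(Pow(Add(Function('l')(-68, Function('x')(8, -14)), O), Rational(1, 2)), Function('d')(276)), -1) = Pow(Add(Pow(Add(Add(Pow(0, 2), Mul(205, -68), Mul(205, 0), Mul(-68, 0)), 37709), Rational(1, 2)), -65), -1) = Pow(Add(Pow(Add(Add(0, -13940, 0, 0), 37709), Rational(1, 2)), -65), -1) = Pow(Add(Pow(Add(-13940, 37709), Rational(1, 2)), -65), -1) = Pow(Add(Pow(23769, Rational(1, 2)), -65), -1) = Pow(Add(Mul(3, Pow(2641, Rational(1, 2))), -65), -1) = Pow(Add(-65, Mul(3, Pow(2641, Rational(1, 2)))), -1)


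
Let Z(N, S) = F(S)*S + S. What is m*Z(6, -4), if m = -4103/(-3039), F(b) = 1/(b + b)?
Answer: -28721/6078 ≈ -4.7254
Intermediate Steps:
F(b) = 1/(2*b)
m = 4103/3039 (m = -4103*(-1/3039) = 4103/3039 ≈ 1.3501)
Z(N, S) = ½ + S (Z(N, S) = (1/(2*S))*S + S = ½ + S)
m*Z(6, -4) = 4103*(½ - 4)/3039 = (4103/3039)*(-7/2) = -28721/6078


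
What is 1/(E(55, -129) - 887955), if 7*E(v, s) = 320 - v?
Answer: -7/6215420 ≈ -1.1262e-6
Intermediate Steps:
E(v, s) = 320/7 - v/7 (E(v, s) = (320 - v)/7 = 320/7 - v/7)
1/(E(55, -129) - 887955) = 1/((320/7 - ⅐*55) - 887955) = 1/((320/7 - 55/7) - 887955) = 1/(265/7 - 887955) = 1/(-6215420/7) = -7/6215420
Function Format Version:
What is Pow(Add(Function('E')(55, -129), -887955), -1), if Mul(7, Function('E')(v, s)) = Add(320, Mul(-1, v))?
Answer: Rational(-7, 6215420) ≈ -1.1262e-6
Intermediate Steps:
Function('E')(v, s) = Add(Rational(320, 7), Mul(Rational(-1, 7), v)) (Function('E')(v, s) = Mul(Rational(1, 7), Add(320, Mul(-1, v))) = Add(Rational(320, 7), Mul(Rational(-1, 7), v)))
Pow(Add(Function('E')(55, -129), -887955), -1) = Pow(Add(Add(Rational(320, 7), Mul(Rational(-1, 7), 55)), -887955), -1) = Pow(Add(Add(Rational(320, 7), Rational(-55, 7)), -887955), -1) = Pow(Add(Rational(265, 7), -887955), -1) = Pow(Rational(-6215420, 7), -1) = Rational(-7, 6215420)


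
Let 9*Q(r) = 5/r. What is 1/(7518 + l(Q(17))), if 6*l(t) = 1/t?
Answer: 10/75231 ≈ 0.00013292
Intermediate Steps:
Q(r) = 5/(9*r) (Q(r) = (5/r)/9 = 5/(9*r))
l(t) = 1/(6*t)
1/(7518 + l(Q(17))) = 1/(7518 + 1/(6*(((5/9)/17)))) = 1/(7518 + 1/(6*(((5/9)*(1/17))))) = 1/(7518 + 1/(6*(5/153))) = 1/(7518 + (1/6)*(153/5)) = 1/(7518 + 51/10) = 1/(75231/10) = 10/75231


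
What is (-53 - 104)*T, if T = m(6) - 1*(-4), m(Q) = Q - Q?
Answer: -628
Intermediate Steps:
m(Q) = 0
T = 4 (T = 0 - 1*(-4) = 0 + 4 = 4)
(-53 - 104)*T = (-53 - 104)*4 = -157*4 = -628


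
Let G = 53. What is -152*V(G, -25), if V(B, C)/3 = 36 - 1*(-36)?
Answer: -32832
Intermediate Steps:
V(B, C) = 216 (V(B, C) = 3*(36 - 1*(-36)) = 3*(36 + 36) = 3*72 = 216)
-152*V(G, -25) = -152*216 = -32832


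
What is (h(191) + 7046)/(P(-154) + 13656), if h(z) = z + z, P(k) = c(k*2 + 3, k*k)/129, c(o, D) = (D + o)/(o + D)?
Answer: 958212/1761625 ≈ 0.54394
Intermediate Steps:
c(o, D) = 1 (c(o, D) = (D + o)/(D + o) = 1)
P(k) = 1/129
h(z) = 2*z
(h(191) + 7046)/(P(-154) + 13656) = (2*191 + 7046)/(1/129 + 13656) = (382 + 7046)/(1761625/129) = 7428*(129/1761625) = 958212/1761625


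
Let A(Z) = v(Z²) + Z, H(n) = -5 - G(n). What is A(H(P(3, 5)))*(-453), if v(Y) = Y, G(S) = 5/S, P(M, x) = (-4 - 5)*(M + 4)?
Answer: -11562070/1323 ≈ -8739.3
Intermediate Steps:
P(M, x) = -36 - 9*M (P(M, x) = -9*(4 + M) = -36 - 9*M)
H(n) = -5 - 5/n
A(Z) = Z + Z² (A(Z) = Z² + Z = Z + Z²)
A(H(P(3, 5)))*(-453) = ((-5 - 5/(-36 - 9*3))*(1 + (-5 - 5/(-36 - 9*3))))*(-453) = ((-5 - 5/(-36 - 27))*(1 + (-5 - 5/(-36 - 27))))*(-453) = ((-5 - 5/(-63))*(1 + (-5 - 5/(-63))))*(-453) = ((-5 - 5*(-1/63))*(1 + (-5 - 5*(-1/63))))*(-453) = ((-5 + 5/63)*(1 + (-5 + 5/63)))*(-453) = -310*(1 - 310/63)/63*(-453) = -310/63*(-247/63)*(-453) = (76570/3969)*(-453) = -11562070/1323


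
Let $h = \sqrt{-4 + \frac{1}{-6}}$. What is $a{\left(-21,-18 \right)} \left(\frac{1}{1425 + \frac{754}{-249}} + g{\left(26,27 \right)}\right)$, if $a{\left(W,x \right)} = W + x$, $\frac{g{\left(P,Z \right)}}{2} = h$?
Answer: $- \frac{9711}{354071} - 65 i \sqrt{6} \approx -0.027427 - 159.22 i$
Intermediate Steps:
$h = \frac{5 i \sqrt{6}}{6}$ ($h = \sqrt{-4 - \frac{1}{6}} = \sqrt{- \frac{25}{6}} = \frac{5 i \sqrt{6}}{6} \approx 2.0412 i$)
$g{\left(P,Z \right)} = \frac{5 i \sqrt{6}}{3}$ ($g{\left(P,Z \right)} = 2 \frac{5 i \sqrt{6}}{6} = \frac{5 i \sqrt{6}}{3}$)
$a{\left(-21,-18 \right)} \left(\frac{1}{1425 + \frac{754}{-249}} + g{\left(26,27 \right)}\right) = \left(-21 - 18\right) \left(\frac{1}{1425 + \frac{754}{-249}} + \frac{5 i \sqrt{6}}{3}\right) = - 39 \left(\frac{1}{1425 + 754 \left(- \frac{1}{249}\right)} + \frac{5 i \sqrt{6}}{3}\right) = - 39 \left(\frac{1}{1425 - \frac{754}{249}} + \frac{5 i \sqrt{6}}{3}\right) = - 39 \left(\frac{1}{\frac{354071}{249}} + \frac{5 i \sqrt{6}}{3}\right) = - 39 \left(\frac{249}{354071} + \frac{5 i \sqrt{6}}{3}\right) = - \frac{9711}{354071} - 65 i \sqrt{6}$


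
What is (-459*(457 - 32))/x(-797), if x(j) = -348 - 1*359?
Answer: 195075/707 ≈ 275.92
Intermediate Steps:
x(j) = -707 (x(j) = -348 - 359 = -707)
(-459*(457 - 32))/x(-797) = -459*(457 - 32)/(-707) = -459*425*(-1/707) = -195075*(-1/707) = 195075/707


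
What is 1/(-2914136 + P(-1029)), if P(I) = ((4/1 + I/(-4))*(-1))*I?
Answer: -4/10581239 ≈ -3.7803e-7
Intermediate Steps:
P(I) = I*(-4 + I/4) (P(I) = ((4*1 + I*(-¼))*(-1))*I = ((4 - I/4)*(-1))*I = (-4 + I/4)*I = I*(-4 + I/4))
1/(-2914136 + P(-1029)) = 1/(-2914136 + (¼)*(-1029)*(-16 - 1029)) = 1/(-2914136 + (¼)*(-1029)*(-1045)) = 1/(-2914136 + 1075305/4) = 1/(-10581239/4) = -4/10581239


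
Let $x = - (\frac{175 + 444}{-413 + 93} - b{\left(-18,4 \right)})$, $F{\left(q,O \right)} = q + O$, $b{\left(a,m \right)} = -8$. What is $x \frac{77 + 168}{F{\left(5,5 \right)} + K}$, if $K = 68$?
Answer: $- \frac{31703}{1664} \approx -19.052$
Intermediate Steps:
$F{\left(q,O \right)} = O + q$
$x = - \frac{1941}{320}$ ($x = - (\frac{175 + 444}{-413 + 93} - -8) = - (\frac{619}{-320} + 8) = - (619 \left(- \frac{1}{320}\right) + 8) = - (- \frac{619}{320} + 8) = \left(-1\right) \frac{1941}{320} = - \frac{1941}{320} \approx -6.0656$)
$x \frac{77 + 168}{F{\left(5,5 \right)} + K} = - \frac{1941 \frac{77 + 168}{\left(5 + 5\right) + 68}}{320} = - \frac{1941 \frac{245}{10 + 68}}{320} = - \frac{1941 \cdot \frac{245}{78}}{320} = - \frac{1941 \cdot 245 \cdot \frac{1}{78}}{320} = \left(- \frac{1941}{320}\right) \frac{245}{78} = - \frac{31703}{1664}$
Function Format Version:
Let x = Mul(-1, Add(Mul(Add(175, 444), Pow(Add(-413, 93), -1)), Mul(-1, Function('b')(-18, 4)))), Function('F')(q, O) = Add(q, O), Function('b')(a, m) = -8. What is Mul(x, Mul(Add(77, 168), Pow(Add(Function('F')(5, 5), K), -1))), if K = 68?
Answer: Rational(-31703, 1664) ≈ -19.052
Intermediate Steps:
Function('F')(q, O) = Add(O, q)
x = Rational(-1941, 320) (x = Mul(-1, Add(Mul(Add(175, 444), Pow(Add(-413, 93), -1)), Mul(-1, -8))) = Mul(-1, Add(Mul(619, Pow(-320, -1)), 8)) = Mul(-1, Add(Mul(619, Rational(-1, 320)), 8)) = Mul(-1, Add(Rational(-619, 320), 8)) = Mul(-1, Rational(1941, 320)) = Rational(-1941, 320) ≈ -6.0656)
Mul(x, Mul(Add(77, 168), Pow(Add(Function('F')(5, 5), K), -1))) = Mul(Rational(-1941, 320), Mul(Add(77, 168), Pow(Add(Add(5, 5), 68), -1))) = Mul(Rational(-1941, 320), Mul(245, Pow(Add(10, 68), -1))) = Mul(Rational(-1941, 320), Mul(245, Pow(78, -1))) = Mul(Rational(-1941, 320), Mul(245, Rational(1, 78))) = Mul(Rational(-1941, 320), Rational(245, 78)) = Rational(-31703, 1664)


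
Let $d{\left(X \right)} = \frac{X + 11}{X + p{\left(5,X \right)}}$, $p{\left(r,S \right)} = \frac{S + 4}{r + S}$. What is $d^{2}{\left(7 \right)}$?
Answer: $\frac{46656}{9025} \approx 5.1696$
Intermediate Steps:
$p{\left(r,S \right)} = \frac{4 + S}{S + r}$
$d{\left(X \right)} = \frac{11 + X}{X + \frac{4 + X}{5 + X}}$ ($d{\left(X \right)} = \frac{X + 11}{X + \frac{4 + X}{X + 5}} = \frac{11 + X}{X + \frac{4 + X}{5 + X}}$)
$d^{2}{\left(7 \right)} = \left(\frac{\left(5 + 7\right) \left(11 + 7\right)}{4 + 7 + 7 \left(5 + 7\right)}\right)^{2} = \left(\frac{1}{4 + 7 + 7 \cdot 12} \cdot 12 \cdot 18\right)^{2} = \left(\frac{1}{4 + 7 + 84} \cdot 12 \cdot 18\right)^{2} = \left(\frac{1}{95} \cdot 12 \cdot 18\right)^{2} = \left(\frac{216}{95}\right)^{2} = \frac{46656}{9025}$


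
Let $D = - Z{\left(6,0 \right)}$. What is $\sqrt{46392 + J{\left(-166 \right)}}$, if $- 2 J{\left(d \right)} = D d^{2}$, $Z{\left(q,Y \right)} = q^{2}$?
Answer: $40 \sqrt{339} \approx 736.48$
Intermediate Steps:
$D = -36$ ($D = - 6^{2} = \left(-1\right) 36 = -36$)
$J{\left(d \right)} = 18 d^{2}$ ($J{\left(d \right)} = - \frac{\left(-36\right) d^{2}}{2} = 18 d^{2}$)
$\sqrt{46392 + J{\left(-166 \right)}} = \sqrt{46392 + 18 \left(-166\right)^{2}} = \sqrt{46392 + 18 \cdot 27556} = \sqrt{46392 + 496008} = \sqrt{542400} = 40 \sqrt{339}$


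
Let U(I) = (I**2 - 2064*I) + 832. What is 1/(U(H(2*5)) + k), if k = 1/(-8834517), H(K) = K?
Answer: -8834517/174110661037 ≈ -5.0741e-5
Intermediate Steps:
U(I) = 832 + I**2 - 2064*I
k = -1/8834517 ≈ -1.1319e-7
1/(U(H(2*5)) + k) = 1/((832 + (2*5)**2 - 4128*5) - 1/8834517) = 1/((832 + 10**2 - 2064*10) - 1/8834517) = 1/((832 + 100 - 20640) - 1/8834517) = 1/(-19708 - 1/8834517) = 1/(-174110661037/8834517) = -8834517/174110661037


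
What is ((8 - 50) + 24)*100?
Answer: -1800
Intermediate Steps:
((8 - 50) + 24)*100 = (-42 + 24)*100 = -18*100 = -1800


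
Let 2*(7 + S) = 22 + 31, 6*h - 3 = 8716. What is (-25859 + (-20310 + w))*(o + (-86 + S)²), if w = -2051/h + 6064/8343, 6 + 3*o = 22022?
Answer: -473988983033554165/872911404 ≈ -5.4300e+8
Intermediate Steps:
o = 22016/3 (o = -2 + (⅓)*22022 = -2 + 22022/3 = 22016/3 ≈ 7338.7)
h = 8719/6 (h = ½ + (⅙)*8716 = ½ + 4358/3 = 8719/6 ≈ 1453.2)
w = -49796942/72742617 (w = -2051/8719/6 + 6064/8343 = -2051*6/8719 + 6064*(1/8343) = -12306/8719 + 6064/8343 = -49796942/72742617 ≈ -0.68456)
S = 39/2 (S = -7 + (22 + 31)/2 = -7 + (½)*53 = -7 + 53/2 = 39/2 ≈ 19.500)
(-25859 + (-20310 + w))*(o + (-86 + S)²) = (-25859 + (-20310 - 49796942/72742617))*(22016/3 + (-86 + 39/2)²) = (-25859 - 1477452348212/72742617)*(22016/3 + (-133/2)²) = -3358503681215*(22016/3 + 17689/4)/72742617 = -3358503681215/72742617*141131/12 = -473988983033554165/872911404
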